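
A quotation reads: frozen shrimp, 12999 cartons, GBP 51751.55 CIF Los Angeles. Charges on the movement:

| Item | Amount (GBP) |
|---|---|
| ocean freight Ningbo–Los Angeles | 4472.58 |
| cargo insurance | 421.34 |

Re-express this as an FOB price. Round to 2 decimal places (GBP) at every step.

From CIF to FOB, the seller no longer bears: freight, insurance.
FOB price = 51751.55 − 4472.58 − 421.34 = 46857.63

FOB price: GBP 46857.63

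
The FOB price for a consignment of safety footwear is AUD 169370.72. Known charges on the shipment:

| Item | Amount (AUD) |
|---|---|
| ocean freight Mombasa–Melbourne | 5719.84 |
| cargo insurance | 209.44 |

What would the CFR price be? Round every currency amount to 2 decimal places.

Not relevant to the conversion: insurance — on the buyer under both terms; not part of either seller's price.
From FOB to CFR, the seller additionally bears: freight.
CFR price = 169370.72 + 5719.84 = 175090.56

CFR price: AUD 175090.56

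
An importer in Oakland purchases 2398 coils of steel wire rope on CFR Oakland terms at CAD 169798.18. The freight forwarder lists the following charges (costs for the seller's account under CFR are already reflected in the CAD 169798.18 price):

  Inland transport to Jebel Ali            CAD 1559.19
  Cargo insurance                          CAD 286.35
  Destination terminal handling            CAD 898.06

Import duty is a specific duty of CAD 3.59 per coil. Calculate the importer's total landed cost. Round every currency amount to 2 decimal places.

CFR: the seller pays costs through ocean freight to the destination port, but not insurance.
Already in the invoice (seller's account under CFR): inland to port — exclude.
CIF value = CFR price + insurance = 169798.18 + 286.35 = 170084.53
Import duty = 2398 × 3.59 = 8608.82
Buyer bears: insurance 286.35 + destination terminal 898.06 + duty 8608.82 = 9793.23
Landed cost = invoice 169798.18 + 9793.23 = 179591.41

Total landed cost: CAD 179591.41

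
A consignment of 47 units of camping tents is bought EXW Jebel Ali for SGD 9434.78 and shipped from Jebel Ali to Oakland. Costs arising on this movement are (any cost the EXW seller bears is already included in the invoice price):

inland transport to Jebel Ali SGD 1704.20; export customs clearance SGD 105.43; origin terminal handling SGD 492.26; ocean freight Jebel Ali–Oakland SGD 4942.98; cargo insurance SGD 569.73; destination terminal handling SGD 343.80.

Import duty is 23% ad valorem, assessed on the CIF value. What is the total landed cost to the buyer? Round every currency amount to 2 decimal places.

EXW: the seller makes goods available at their premises; the buyer bears all onward costs.
CIF value = EXW price + inland to port + export clearance + origin terminal + freight + insurance = 9434.78 + 1704.20 + 105.43 + 492.26 + 4942.98 + 569.73 = 17249.38
Import duty = 17249.38 × 23% = 3967.36
Buyer bears: inland to port 1704.20 + export clearance 105.43 + origin terminal 492.26 + freight 4942.98 + insurance 569.73 + destination terminal 343.80 + duty 3967.36 = 12125.76
Landed cost = invoice 9434.78 + 12125.76 = 21560.54

Total landed cost: SGD 21560.54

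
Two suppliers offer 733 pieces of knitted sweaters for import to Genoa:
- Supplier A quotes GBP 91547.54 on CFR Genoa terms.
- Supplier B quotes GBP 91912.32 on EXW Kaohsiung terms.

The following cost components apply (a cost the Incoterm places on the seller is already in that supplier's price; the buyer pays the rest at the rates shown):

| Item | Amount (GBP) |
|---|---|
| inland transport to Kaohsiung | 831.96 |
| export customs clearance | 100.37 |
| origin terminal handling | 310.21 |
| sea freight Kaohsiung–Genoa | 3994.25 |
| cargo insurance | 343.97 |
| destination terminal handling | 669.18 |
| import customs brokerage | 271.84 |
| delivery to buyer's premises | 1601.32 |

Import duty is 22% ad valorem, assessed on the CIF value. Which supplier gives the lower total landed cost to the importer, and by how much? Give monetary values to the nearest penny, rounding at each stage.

Supplier A (CFR):
CIF value = CFR price + insurance = 91547.54 + 343.97 = 91891.51
Import duty = 91891.51 × 22% = 20216.13
Buyer bears (A): 343.97 + 669.18 + 271.84 + 1601.32 = 2886.31
Landed cost (A) = invoice 91547.54 + 2886.31 + duty 20216.13 = 114649.98
Supplier B (EXW):
CIF value = EXW price + inland to port + export clearance + origin terminal + freight + insurance = 91912.32 + 831.96 + 100.37 + 310.21 + 3994.25 + 343.97 = 97493.08
Import duty = 97493.08 × 22% = 21448.48
Buyer bears (B): 831.96 + 100.37 + 310.21 + 3994.25 + 343.97 + 669.18 + 271.84 + 1601.32 = 8123.10
Landed cost (B) = invoice 91912.32 + 8123.10 + duty 21448.48 = 121483.90
Difference = |114649.98 − 121483.90| = 6833.92

Supplier A is cheaper by GBP 6833.92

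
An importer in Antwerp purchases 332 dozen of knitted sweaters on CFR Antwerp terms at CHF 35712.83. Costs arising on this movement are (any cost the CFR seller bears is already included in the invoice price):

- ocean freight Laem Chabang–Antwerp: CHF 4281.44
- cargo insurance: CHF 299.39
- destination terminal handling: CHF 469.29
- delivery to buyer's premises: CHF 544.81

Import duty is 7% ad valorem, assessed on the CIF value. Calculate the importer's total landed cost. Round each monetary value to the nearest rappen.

CFR: the seller pays costs through ocean freight to the destination port, but not insurance.
Already in the invoice (seller's account under CFR): freight — exclude.
CIF value = CFR price + insurance = 35712.83 + 299.39 = 36012.22
Import duty = 36012.22 × 7% = 2520.86
Buyer bears: insurance 299.39 + destination terminal 469.29 + delivery 544.81 + duty 2520.86 = 3834.35
Landed cost = invoice 35712.83 + 3834.35 = 39547.18

Total landed cost: CHF 39547.18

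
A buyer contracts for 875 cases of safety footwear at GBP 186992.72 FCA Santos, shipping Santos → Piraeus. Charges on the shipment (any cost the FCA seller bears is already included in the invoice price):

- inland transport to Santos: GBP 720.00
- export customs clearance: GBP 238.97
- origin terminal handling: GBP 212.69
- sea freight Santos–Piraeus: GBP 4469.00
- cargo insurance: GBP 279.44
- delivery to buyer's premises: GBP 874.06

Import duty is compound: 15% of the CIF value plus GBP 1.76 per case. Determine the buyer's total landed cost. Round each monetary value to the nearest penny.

Total landed cost: GBP 223160.99

FCA: the seller delivers export-cleared goods to the carrier; the buyer bears costs from that point.
Already in the invoice (seller's account under FCA): inland to port, export clearance — exclude.
CIF value = FCA price + origin terminal + freight + insurance = 186992.72 + 212.69 + 4469.00 + 279.44 = 191953.85
Ad valorem component: 191953.85 × 15% = 28793.08
Specific component: 875 × 1.76 = 1540.00
Import duty = 28793.08 + 1540.00 = 30333.08
Buyer bears: origin terminal 212.69 + freight 4469.00 + insurance 279.44 + delivery 874.06 + duty 30333.08 = 36168.27
Landed cost = invoice 186992.72 + 36168.27 = 223160.99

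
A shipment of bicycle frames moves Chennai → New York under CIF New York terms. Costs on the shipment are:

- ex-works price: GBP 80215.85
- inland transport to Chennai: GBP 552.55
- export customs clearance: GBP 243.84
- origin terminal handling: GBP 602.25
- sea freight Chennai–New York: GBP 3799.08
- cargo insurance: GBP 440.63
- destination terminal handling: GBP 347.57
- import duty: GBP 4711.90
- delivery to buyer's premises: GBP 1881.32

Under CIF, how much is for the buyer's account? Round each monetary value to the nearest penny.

Buyer's account: GBP 6940.79

CIF: the seller pays costs through ocean freight and marine insurance to the destination port.
Seller's account: goods 80215.85 + inland to port 552.55 + export clearance 243.84 + origin terminal 602.25 + freight 3799.08 + insurance 440.63 = 85854.20
Buyer's account: destination terminal 347.57 + duty 4711.90 + delivery 1881.32 = 6940.79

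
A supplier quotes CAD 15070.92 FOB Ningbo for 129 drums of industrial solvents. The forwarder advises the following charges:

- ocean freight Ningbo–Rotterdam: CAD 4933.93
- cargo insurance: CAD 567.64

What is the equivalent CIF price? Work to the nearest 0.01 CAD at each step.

From FOB to CIF, the seller additionally bears: freight, insurance.
CIF price = 15070.92 + 4933.93 + 567.64 = 20572.49

CIF price: CAD 20572.49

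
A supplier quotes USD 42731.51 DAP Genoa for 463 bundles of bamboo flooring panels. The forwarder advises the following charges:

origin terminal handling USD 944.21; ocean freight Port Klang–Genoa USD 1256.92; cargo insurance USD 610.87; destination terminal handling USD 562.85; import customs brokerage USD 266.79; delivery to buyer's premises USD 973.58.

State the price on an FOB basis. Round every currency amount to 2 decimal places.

FOB price: USD 39327.29

Not relevant to the conversion: origin terminal — on the seller under both DAP and FOB; already in the DAP price and stays in the FOB price. brokerage — on the buyer under both terms; not part of either seller's price.
From DAP to FOB, the seller no longer bears: freight, insurance, destination terminal, delivery.
FOB price = 42731.51 − 1256.92 − 610.87 − 562.85 − 973.58 = 39327.29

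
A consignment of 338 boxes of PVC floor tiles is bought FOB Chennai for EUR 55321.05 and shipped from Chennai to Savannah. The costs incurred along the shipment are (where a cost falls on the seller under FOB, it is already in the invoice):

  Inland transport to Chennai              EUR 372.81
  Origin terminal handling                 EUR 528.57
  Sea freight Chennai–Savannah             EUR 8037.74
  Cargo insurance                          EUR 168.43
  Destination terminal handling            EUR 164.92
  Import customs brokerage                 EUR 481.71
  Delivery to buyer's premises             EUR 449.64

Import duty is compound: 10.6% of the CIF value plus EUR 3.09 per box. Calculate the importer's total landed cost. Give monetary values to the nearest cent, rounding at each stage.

FOB: the seller bears costs until goods are on board at the origin port; the buyer bears freight, insurance and all costs thereafter.
Already in the invoice (seller's account under FOB): inland to port, origin terminal — exclude.
CIF value = FOB price + freight + insurance = 55321.05 + 8037.74 + 168.43 = 63527.22
Ad valorem component: 63527.22 × 10.6% = 6733.89
Specific component: 338 × 3.09 = 1044.42
Import duty = 6733.89 + 1044.42 = 7778.31
Buyer bears: freight 8037.74 + insurance 168.43 + destination terminal 164.92 + brokerage 481.71 + delivery 449.64 + duty 7778.31 = 17080.75
Landed cost = invoice 55321.05 + 17080.75 = 72401.80

Total landed cost: EUR 72401.80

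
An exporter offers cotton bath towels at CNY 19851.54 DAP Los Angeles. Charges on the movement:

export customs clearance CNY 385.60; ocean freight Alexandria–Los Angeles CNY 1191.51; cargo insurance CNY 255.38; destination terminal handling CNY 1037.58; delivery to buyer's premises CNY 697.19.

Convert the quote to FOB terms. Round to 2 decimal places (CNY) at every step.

Not relevant to the conversion: export clearance — on the seller under both DAP and FOB; already in the DAP price and stays in the FOB price.
From DAP to FOB, the seller no longer bears: freight, insurance, destination terminal, delivery.
FOB price = 19851.54 − 1191.51 − 255.38 − 1037.58 − 697.19 = 16669.88

FOB price: CNY 16669.88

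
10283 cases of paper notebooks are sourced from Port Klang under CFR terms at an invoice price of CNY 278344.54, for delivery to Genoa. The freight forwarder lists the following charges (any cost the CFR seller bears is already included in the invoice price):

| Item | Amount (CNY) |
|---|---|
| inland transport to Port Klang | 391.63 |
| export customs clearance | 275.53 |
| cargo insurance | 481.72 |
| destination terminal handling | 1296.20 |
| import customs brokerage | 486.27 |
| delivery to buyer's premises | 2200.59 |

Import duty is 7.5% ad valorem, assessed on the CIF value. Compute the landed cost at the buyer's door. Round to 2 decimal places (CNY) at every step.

Total landed cost: CNY 303721.29

CFR: the seller pays costs through ocean freight to the destination port, but not insurance.
Already in the invoice (seller's account under CFR): inland to port, export clearance — exclude.
CIF value = CFR price + insurance = 278344.54 + 481.72 = 278826.26
Import duty = 278826.26 × 7.5% = 20911.97
Buyer bears: insurance 481.72 + destination terminal 1296.20 + brokerage 486.27 + delivery 2200.59 + duty 20911.97 = 25376.75
Landed cost = invoice 278344.54 + 25376.75 = 303721.29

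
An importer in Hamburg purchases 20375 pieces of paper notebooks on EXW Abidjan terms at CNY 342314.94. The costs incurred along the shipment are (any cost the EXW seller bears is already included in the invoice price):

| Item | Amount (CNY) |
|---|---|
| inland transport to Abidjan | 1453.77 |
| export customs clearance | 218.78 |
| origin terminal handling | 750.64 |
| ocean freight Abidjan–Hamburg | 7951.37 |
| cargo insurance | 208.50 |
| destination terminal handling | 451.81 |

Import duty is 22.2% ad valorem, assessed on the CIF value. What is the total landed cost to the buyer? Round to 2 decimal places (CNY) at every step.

Total landed cost: CNY 431693.17

EXW: the seller makes goods available at their premises; the buyer bears all onward costs.
CIF value = EXW price + inland to port + export clearance + origin terminal + freight + insurance = 342314.94 + 1453.77 + 218.78 + 750.64 + 7951.37 + 208.50 = 352898.00
Import duty = 352898.00 × 22.2% = 78343.36
Buyer bears: inland to port 1453.77 + export clearance 218.78 + origin terminal 750.64 + freight 7951.37 + insurance 208.50 + destination terminal 451.81 + duty 78343.36 = 89378.23
Landed cost = invoice 342314.94 + 89378.23 = 431693.17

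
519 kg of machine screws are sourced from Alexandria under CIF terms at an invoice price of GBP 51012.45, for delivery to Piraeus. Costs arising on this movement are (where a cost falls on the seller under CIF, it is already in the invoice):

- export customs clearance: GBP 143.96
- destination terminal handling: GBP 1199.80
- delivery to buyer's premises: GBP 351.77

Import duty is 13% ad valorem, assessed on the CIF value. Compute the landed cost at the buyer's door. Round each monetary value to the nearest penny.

CIF: the seller pays costs through ocean freight and marine insurance to the destination port.
Already in the invoice (seller's account under CIF): export clearance — exclude.
The CIF price already equals the CIF value: 51012.45
Import duty = 51012.45 × 13% = 6631.62
Buyer bears: destination terminal 1199.80 + delivery 351.77 + duty 6631.62 = 8183.19
Landed cost = invoice 51012.45 + 8183.19 = 59195.64

Total landed cost: GBP 59195.64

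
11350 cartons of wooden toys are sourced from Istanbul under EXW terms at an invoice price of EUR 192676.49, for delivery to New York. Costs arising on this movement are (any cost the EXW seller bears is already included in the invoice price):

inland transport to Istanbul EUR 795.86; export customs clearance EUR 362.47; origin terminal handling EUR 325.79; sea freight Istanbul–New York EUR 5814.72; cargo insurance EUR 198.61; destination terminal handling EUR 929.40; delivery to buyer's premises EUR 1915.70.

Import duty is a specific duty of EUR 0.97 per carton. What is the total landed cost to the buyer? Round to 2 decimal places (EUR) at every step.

Total landed cost: EUR 214028.54

EXW: the seller makes goods available at their premises; the buyer bears all onward costs.
CIF value = EXW price + inland to port + export clearance + origin terminal + freight + insurance = 192676.49 + 795.86 + 362.47 + 325.79 + 5814.72 + 198.61 = 200173.94
Import duty = 11350 × 0.97 = 11009.50
Buyer bears: inland to port 795.86 + export clearance 362.47 + origin terminal 325.79 + freight 5814.72 + insurance 198.61 + destination terminal 929.40 + delivery 1915.70 + duty 11009.50 = 21352.05
Landed cost = invoice 192676.49 + 21352.05 = 214028.54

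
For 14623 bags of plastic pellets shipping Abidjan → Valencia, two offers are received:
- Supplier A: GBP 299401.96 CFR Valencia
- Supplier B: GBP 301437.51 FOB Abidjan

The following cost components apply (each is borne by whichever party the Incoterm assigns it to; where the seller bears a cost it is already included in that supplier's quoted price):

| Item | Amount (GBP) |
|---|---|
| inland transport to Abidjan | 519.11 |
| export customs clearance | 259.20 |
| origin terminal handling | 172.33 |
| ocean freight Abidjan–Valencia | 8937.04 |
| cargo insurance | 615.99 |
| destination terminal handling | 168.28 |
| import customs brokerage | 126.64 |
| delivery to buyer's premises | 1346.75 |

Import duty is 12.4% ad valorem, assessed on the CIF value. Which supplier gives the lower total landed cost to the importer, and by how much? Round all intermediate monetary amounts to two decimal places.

Supplier A (CFR):
CIF value = CFR price + insurance = 299401.96 + 615.99 = 300017.95
Import duty = 300017.95 × 12.4% = 37202.23
Buyer bears (A): 615.99 + 168.28 + 126.64 + 1346.75 = 2257.66
Landed cost (A) = invoice 299401.96 + 2257.66 + duty 37202.23 = 338861.85
Supplier B (FOB):
CIF value = FOB price + freight + insurance = 301437.51 + 8937.04 + 615.99 = 310990.54
Import duty = 310990.54 × 12.4% = 38562.83
Buyer bears (B): 8937.04 + 615.99 + 168.28 + 126.64 + 1346.75 = 11194.70
Landed cost (B) = invoice 301437.51 + 11194.70 + duty 38562.83 = 351195.04
Difference = |338861.85 − 351195.04| = 12333.19

Supplier A is cheaper by GBP 12333.19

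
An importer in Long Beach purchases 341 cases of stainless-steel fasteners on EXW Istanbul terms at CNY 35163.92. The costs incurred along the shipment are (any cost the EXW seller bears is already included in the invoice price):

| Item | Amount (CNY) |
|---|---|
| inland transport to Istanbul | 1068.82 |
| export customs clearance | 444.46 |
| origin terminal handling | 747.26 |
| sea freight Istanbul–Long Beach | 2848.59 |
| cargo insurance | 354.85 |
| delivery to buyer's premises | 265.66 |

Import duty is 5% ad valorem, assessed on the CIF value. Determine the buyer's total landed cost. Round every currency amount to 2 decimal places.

EXW: the seller makes goods available at their premises; the buyer bears all onward costs.
CIF value = EXW price + inland to port + export clearance + origin terminal + freight + insurance = 35163.92 + 1068.82 + 444.46 + 747.26 + 2848.59 + 354.85 = 40627.90
Import duty = 40627.90 × 5% = 2031.40
Buyer bears: inland to port 1068.82 + export clearance 444.46 + origin terminal 747.26 + freight 2848.59 + insurance 354.85 + delivery 265.66 + duty 2031.40 = 7761.04
Landed cost = invoice 35163.92 + 7761.04 = 42924.96

Total landed cost: CNY 42924.96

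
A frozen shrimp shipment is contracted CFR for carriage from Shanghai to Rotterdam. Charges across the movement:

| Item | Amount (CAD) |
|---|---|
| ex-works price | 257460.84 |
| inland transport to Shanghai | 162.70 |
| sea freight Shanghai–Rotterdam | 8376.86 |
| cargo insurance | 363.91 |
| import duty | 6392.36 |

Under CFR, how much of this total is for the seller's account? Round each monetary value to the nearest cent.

CFR: the seller pays costs through ocean freight to the destination port, but not insurance.
Seller's account: goods 257460.84 + inland to port 162.70 + freight 8376.86 = 266000.40
Buyer's account: insurance 363.91 + duty 6392.36 = 6756.27

Seller's account: CAD 266000.40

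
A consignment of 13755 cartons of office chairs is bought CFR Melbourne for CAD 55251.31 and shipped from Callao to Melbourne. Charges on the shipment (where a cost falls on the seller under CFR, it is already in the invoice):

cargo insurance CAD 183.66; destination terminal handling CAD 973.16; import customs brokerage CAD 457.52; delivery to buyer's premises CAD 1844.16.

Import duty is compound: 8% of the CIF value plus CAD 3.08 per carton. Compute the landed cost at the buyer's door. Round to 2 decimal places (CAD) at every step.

Total landed cost: CAD 105510.01

CFR: the seller pays costs through ocean freight to the destination port, but not insurance.
CIF value = CFR price + insurance = 55251.31 + 183.66 = 55434.97
Ad valorem component: 55434.97 × 8% = 4434.80
Specific component: 13755 × 3.08 = 42365.40
Import duty = 4434.80 + 42365.40 = 46800.20
Buyer bears: insurance 183.66 + destination terminal 973.16 + brokerage 457.52 + delivery 1844.16 + duty 46800.20 = 50258.70
Landed cost = invoice 55251.31 + 50258.70 = 105510.01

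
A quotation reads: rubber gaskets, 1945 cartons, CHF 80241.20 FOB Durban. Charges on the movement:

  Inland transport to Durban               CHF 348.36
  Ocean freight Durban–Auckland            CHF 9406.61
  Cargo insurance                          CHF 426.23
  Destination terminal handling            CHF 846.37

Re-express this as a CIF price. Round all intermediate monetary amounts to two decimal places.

CIF price: CHF 90074.04

Not relevant to the conversion: inland to port — on the seller under both FOB and CIF; already in the FOB price and stays in the CIF price. destination terminal — on the buyer under both terms; not part of either seller's price.
From FOB to CIF, the seller additionally bears: freight, insurance.
CIF price = 80241.20 + 9406.61 + 426.23 = 90074.04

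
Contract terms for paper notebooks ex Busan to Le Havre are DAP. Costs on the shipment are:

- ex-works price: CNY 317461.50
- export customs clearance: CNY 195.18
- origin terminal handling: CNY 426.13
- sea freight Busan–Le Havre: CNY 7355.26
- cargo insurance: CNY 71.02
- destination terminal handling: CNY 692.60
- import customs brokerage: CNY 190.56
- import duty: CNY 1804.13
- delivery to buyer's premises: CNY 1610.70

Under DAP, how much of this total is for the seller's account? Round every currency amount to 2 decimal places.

DAP: the seller bears all costs to the named destination except import duty and clearance.
Seller's account: goods 317461.50 + export clearance 195.18 + origin terminal 426.13 + freight 7355.26 + insurance 71.02 + destination terminal 692.60 + delivery 1610.70 = 327812.39
Buyer's account: brokerage 190.56 + duty 1804.13 = 1994.69

Seller's account: CNY 327812.39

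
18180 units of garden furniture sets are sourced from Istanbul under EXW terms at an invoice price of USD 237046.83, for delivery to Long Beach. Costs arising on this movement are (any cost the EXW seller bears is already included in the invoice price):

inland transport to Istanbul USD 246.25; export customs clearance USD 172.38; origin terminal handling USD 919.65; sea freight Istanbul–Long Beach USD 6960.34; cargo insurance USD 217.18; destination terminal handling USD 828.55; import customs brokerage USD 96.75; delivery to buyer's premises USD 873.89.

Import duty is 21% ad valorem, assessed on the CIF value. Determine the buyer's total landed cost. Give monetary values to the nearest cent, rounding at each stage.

Total landed cost: USD 298929.97

EXW: the seller makes goods available at their premises; the buyer bears all onward costs.
CIF value = EXW price + inland to port + export clearance + origin terminal + freight + insurance = 237046.83 + 246.25 + 172.38 + 919.65 + 6960.34 + 217.18 = 245562.63
Import duty = 245562.63 × 21% = 51568.15
Buyer bears: inland to port 246.25 + export clearance 172.38 + origin terminal 919.65 + freight 6960.34 + insurance 217.18 + destination terminal 828.55 + brokerage 96.75 + delivery 873.89 + duty 51568.15 = 61883.14
Landed cost = invoice 237046.83 + 61883.14 = 298929.97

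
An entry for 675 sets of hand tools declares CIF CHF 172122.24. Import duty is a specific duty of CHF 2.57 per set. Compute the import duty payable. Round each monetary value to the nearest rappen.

Import duty: CHF 1734.75

Import duty = 675 × 2.57 = 1734.75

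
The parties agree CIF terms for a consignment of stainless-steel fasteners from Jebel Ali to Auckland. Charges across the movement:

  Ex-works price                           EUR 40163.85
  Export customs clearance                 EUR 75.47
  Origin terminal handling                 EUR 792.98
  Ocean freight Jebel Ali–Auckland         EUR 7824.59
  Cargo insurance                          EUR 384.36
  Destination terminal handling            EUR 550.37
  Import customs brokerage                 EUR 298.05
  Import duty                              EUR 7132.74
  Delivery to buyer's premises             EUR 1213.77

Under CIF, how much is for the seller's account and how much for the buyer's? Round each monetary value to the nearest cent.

CIF: the seller pays costs through ocean freight and marine insurance to the destination port.
Seller's account: goods 40163.85 + export clearance 75.47 + origin terminal 792.98 + freight 7824.59 + insurance 384.36 = 49241.25
Buyer's account: destination terminal 550.37 + brokerage 298.05 + duty 7132.74 + delivery 1213.77 = 9194.93

Seller: EUR 49241.25; buyer: EUR 9194.93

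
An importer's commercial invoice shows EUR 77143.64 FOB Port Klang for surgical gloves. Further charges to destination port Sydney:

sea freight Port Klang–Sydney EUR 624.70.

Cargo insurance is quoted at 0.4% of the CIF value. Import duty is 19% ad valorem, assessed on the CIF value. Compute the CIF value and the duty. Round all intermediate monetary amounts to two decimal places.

Let C be the CIF value. C = FOB price + freight + 0.4% × C
C − 0.4% × C = 77143.64 + 624.70
0.996 × C = 77768.34
C = 77768.34 / 0.996 = 78080.66
Insurance premium = 0.4% × 78080.66 = 312.32
Import duty = 78080.66 × 19% = 14835.33

CIF value: EUR 78080.66; import duty: EUR 14835.33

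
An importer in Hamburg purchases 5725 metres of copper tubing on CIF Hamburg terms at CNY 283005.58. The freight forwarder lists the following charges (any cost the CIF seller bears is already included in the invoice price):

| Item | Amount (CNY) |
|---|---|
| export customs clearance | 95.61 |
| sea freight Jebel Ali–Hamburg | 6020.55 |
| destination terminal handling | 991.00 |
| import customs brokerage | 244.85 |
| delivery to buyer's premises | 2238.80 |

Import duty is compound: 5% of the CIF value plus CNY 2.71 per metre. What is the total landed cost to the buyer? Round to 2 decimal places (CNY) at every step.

CIF: the seller pays costs through ocean freight and marine insurance to the destination port.
Already in the invoice (seller's account under CIF): export clearance, freight — exclude.
The CIF price already equals the CIF value: 283005.58
Ad valorem component: 283005.58 × 5% = 14150.28
Specific component: 5725 × 2.71 = 15514.75
Import duty = 14150.28 + 15514.75 = 29665.03
Buyer bears: destination terminal 991.00 + brokerage 244.85 + delivery 2238.80 + duty 29665.03 = 33139.68
Landed cost = invoice 283005.58 + 33139.68 = 316145.26

Total landed cost: CNY 316145.26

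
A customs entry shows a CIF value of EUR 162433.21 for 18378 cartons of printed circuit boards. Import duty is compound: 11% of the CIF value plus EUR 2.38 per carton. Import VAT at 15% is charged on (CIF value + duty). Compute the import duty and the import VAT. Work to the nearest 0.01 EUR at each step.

Import duty: EUR 61607.29; import VAT: EUR 33606.08

Ad valorem component: 162433.21 × 11% = 17867.65
Specific component: 18378 × 2.38 = 43739.64
Import duty = 17867.65 + 43739.64 = 61607.29
VAT base = CIF + duty = 162433.21 + 61607.29 = 224040.50
Import VAT = 224040.50 × 15% = 33606.08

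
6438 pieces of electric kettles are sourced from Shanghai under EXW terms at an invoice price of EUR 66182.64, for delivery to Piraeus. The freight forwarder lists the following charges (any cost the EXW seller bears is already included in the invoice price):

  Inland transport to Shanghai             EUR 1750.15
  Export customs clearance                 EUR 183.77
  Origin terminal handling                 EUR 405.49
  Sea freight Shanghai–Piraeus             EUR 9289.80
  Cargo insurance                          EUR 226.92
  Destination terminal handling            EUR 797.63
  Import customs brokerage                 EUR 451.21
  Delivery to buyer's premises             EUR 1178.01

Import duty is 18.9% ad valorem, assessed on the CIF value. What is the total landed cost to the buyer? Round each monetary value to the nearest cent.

EXW: the seller makes goods available at their premises; the buyer bears all onward costs.
CIF value = EXW price + inland to port + export clearance + origin terminal + freight + insurance = 66182.64 + 1750.15 + 183.77 + 405.49 + 9289.80 + 226.92 = 78038.77
Import duty = 78038.77 × 18.9% = 14749.33
Buyer bears: inland to port 1750.15 + export clearance 183.77 + origin terminal 405.49 + freight 9289.80 + insurance 226.92 + destination terminal 797.63 + brokerage 451.21 + delivery 1178.01 + duty 14749.33 = 29032.31
Landed cost = invoice 66182.64 + 29032.31 = 95214.95

Total landed cost: EUR 95214.95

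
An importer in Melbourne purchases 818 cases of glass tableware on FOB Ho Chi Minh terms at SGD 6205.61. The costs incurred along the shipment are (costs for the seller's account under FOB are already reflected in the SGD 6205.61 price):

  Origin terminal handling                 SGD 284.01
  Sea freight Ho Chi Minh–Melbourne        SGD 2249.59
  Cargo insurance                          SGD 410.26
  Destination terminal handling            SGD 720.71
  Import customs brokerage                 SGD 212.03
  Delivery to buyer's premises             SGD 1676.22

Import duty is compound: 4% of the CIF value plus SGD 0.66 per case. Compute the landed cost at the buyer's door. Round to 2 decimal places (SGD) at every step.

Total landed cost: SGD 12368.92

FOB: the seller bears costs until goods are on board at the origin port; the buyer bears freight, insurance and all costs thereafter.
Already in the invoice (seller's account under FOB): origin terminal — exclude.
CIF value = FOB price + freight + insurance = 6205.61 + 2249.59 + 410.26 = 8865.46
Ad valorem component: 8865.46 × 4% = 354.62
Specific component: 818 × 0.66 = 539.88
Import duty = 354.62 + 539.88 = 894.50
Buyer bears: freight 2249.59 + insurance 410.26 + destination terminal 720.71 + brokerage 212.03 + delivery 1676.22 + duty 894.50 = 6163.31
Landed cost = invoice 6205.61 + 6163.31 = 12368.92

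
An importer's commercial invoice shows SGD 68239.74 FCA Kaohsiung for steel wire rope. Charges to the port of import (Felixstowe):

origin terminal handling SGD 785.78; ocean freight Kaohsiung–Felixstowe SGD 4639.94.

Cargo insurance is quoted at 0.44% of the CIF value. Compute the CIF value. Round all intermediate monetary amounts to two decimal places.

CIF value: SGD 73991.02

Let C be the CIF value. C = FCA price + pre-shipment costs + freight + 0.44% × C
C − 0.44% × C = 68239.74 + 785.78 + 4639.94
0.9956 × C = 73665.46
C = 73665.46 / 0.9956 = 73991.02
Insurance premium = 0.44% × 73991.02 = 325.56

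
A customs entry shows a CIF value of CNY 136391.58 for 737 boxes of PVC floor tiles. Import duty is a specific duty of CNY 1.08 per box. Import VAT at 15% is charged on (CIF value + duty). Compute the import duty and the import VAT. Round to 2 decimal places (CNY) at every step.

Import duty: CNY 795.96; import VAT: CNY 20578.13

Import duty = 737 × 1.08 = 795.96
VAT base = CIF + duty = 136391.58 + 795.96 = 137187.54
Import VAT = 137187.54 × 15% = 20578.13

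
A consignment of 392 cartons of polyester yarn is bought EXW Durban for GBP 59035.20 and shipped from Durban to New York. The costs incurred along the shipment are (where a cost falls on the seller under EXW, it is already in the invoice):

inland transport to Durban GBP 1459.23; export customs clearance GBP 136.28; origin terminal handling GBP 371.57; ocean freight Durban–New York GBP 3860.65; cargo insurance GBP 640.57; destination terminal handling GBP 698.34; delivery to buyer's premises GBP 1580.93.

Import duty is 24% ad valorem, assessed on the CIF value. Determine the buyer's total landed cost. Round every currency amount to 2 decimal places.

Total landed cost: GBP 83503.61

EXW: the seller makes goods available at their premises; the buyer bears all onward costs.
CIF value = EXW price + inland to port + export clearance + origin terminal + freight + insurance = 59035.20 + 1459.23 + 136.28 + 371.57 + 3860.65 + 640.57 = 65503.50
Import duty = 65503.50 × 24% = 15720.84
Buyer bears: inland to port 1459.23 + export clearance 136.28 + origin terminal 371.57 + freight 3860.65 + insurance 640.57 + destination terminal 698.34 + delivery 1580.93 + duty 15720.84 = 24468.41
Landed cost = invoice 59035.20 + 24468.41 = 83503.61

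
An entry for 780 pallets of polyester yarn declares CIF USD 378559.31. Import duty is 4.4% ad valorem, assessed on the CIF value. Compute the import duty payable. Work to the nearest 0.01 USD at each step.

Import duty = 378559.31 × 4.4% = 16656.61

Import duty: USD 16656.61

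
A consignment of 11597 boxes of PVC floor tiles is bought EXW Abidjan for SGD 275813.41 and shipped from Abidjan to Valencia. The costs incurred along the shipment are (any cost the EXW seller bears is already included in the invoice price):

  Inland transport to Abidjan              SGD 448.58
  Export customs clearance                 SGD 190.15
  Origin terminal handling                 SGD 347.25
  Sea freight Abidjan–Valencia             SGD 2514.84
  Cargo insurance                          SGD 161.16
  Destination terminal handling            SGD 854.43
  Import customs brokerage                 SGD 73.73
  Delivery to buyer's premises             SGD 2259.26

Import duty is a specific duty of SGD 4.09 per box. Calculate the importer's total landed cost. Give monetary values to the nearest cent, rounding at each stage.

EXW: the seller makes goods available at their premises; the buyer bears all onward costs.
CIF value = EXW price + inland to port + export clearance + origin terminal + freight + insurance = 275813.41 + 448.58 + 190.15 + 347.25 + 2514.84 + 161.16 = 279475.39
Import duty = 11597 × 4.09 = 47431.73
Buyer bears: inland to port 448.58 + export clearance 190.15 + origin terminal 347.25 + freight 2514.84 + insurance 161.16 + destination terminal 854.43 + brokerage 73.73 + delivery 2259.26 + duty 47431.73 = 54281.13
Landed cost = invoice 275813.41 + 54281.13 = 330094.54

Total landed cost: SGD 330094.54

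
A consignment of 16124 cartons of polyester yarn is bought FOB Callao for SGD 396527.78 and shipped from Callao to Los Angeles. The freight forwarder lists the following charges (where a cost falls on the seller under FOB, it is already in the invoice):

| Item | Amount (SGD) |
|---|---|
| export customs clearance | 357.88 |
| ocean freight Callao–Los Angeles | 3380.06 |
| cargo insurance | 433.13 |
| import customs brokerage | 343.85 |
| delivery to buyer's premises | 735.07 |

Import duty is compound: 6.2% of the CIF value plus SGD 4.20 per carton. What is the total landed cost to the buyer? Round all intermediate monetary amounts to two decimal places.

FOB: the seller bears costs until goods are on board at the origin port; the buyer bears freight, insurance and all costs thereafter.
Already in the invoice (seller's account under FOB): export clearance — exclude.
CIF value = FOB price + freight + insurance = 396527.78 + 3380.06 + 433.13 = 400340.97
Ad valorem component: 400340.97 × 6.2% = 24821.14
Specific component: 16124 × 4.20 = 67720.80
Import duty = 24821.14 + 67720.80 = 92541.94
Buyer bears: freight 3380.06 + insurance 433.13 + brokerage 343.85 + delivery 735.07 + duty 92541.94 = 97434.05
Landed cost = invoice 396527.78 + 97434.05 = 493961.83

Total landed cost: SGD 493961.83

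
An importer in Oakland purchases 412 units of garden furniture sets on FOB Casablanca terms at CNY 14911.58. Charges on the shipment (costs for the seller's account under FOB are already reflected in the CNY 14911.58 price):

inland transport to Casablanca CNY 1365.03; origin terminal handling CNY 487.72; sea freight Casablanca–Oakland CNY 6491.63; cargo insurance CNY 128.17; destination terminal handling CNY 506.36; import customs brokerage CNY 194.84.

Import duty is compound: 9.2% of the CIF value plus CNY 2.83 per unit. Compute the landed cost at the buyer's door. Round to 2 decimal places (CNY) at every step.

Total landed cost: CNY 25379.43

FOB: the seller bears costs until goods are on board at the origin port; the buyer bears freight, insurance and all costs thereafter.
Already in the invoice (seller's account under FOB): inland to port, origin terminal — exclude.
CIF value = FOB price + freight + insurance = 14911.58 + 6491.63 + 128.17 = 21531.38
Ad valorem component: 21531.38 × 9.2% = 1980.89
Specific component: 412 × 2.83 = 1165.96
Import duty = 1980.89 + 1165.96 = 3146.85
Buyer bears: freight 6491.63 + insurance 128.17 + destination terminal 506.36 + brokerage 194.84 + duty 3146.85 = 10467.85
Landed cost = invoice 14911.58 + 10467.85 = 25379.43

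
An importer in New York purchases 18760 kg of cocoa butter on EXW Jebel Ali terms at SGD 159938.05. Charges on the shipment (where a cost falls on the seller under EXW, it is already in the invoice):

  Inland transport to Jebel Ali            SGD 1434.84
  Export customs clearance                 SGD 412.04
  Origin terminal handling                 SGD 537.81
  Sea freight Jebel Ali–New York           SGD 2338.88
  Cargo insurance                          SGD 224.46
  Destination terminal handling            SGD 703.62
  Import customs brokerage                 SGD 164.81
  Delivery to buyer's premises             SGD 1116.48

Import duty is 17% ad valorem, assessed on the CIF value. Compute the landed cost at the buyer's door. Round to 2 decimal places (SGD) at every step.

EXW: the seller makes goods available at their premises; the buyer bears all onward costs.
CIF value = EXW price + inland to port + export clearance + origin terminal + freight + insurance = 159938.05 + 1434.84 + 412.04 + 537.81 + 2338.88 + 224.46 = 164886.08
Import duty = 164886.08 × 17% = 28030.63
Buyer bears: inland to port 1434.84 + export clearance 412.04 + origin terminal 537.81 + freight 2338.88 + insurance 224.46 + destination terminal 703.62 + brokerage 164.81 + delivery 1116.48 + duty 28030.63 = 34963.57
Landed cost = invoice 159938.05 + 34963.57 = 194901.62

Total landed cost: SGD 194901.62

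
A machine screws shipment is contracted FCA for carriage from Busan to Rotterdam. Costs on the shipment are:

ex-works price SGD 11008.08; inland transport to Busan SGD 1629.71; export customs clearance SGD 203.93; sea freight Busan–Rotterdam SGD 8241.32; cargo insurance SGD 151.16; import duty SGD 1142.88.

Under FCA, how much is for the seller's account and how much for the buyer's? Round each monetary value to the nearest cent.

Seller: SGD 12841.72; buyer: SGD 9535.36

FCA: the seller delivers export-cleared goods to the carrier; the buyer bears costs from that point.
Seller's account: goods 11008.08 + inland to port 1629.71 + export clearance 203.93 = 12841.72
Buyer's account: freight 8241.32 + insurance 151.16 + duty 1142.88 = 9535.36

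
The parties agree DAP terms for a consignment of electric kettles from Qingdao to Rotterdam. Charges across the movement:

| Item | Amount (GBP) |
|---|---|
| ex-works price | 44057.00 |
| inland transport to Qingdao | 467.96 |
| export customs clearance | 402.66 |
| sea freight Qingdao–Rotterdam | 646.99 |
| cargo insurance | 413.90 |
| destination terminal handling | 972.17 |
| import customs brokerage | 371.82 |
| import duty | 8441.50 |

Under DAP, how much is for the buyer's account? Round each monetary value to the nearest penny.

DAP: the seller bears all costs to the named destination except import duty and clearance.
Seller's account: goods 44057.00 + inland to port 467.96 + export clearance 402.66 + freight 646.99 + insurance 413.90 + destination terminal 972.17 = 46960.68
Buyer's account: brokerage 371.82 + duty 8441.50 = 8813.32

Buyer's account: GBP 8813.32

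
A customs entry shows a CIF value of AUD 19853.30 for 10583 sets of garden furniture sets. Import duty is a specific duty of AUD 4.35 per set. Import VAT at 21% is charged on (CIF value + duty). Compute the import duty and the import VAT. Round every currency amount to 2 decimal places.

Import duty: AUD 46036.05; import VAT: AUD 13836.76

Import duty = 10583 × 4.35 = 46036.05
VAT base = CIF + duty = 19853.30 + 46036.05 = 65889.35
Import VAT = 65889.35 × 21% = 13836.76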